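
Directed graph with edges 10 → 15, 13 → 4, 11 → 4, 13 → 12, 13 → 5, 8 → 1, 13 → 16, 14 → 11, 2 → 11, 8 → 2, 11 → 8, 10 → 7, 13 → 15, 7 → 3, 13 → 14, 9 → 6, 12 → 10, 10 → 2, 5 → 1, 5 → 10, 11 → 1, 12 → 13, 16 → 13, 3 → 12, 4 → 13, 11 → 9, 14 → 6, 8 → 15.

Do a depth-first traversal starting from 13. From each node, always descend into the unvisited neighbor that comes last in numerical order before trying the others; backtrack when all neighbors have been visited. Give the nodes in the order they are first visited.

13, 16, 15, 14, 11, 9, 6, 8, 2, 1, 4, 12, 10, 7, 3, 5

Visit 13
13 → 16
13 → 15
13 → 14
14 → 11
11 → 9
9 → 6
11 → 8
8 → 2
8 → 1
11 → 4
13 → 12
12 → 10
10 → 7
7 → 3
13 → 5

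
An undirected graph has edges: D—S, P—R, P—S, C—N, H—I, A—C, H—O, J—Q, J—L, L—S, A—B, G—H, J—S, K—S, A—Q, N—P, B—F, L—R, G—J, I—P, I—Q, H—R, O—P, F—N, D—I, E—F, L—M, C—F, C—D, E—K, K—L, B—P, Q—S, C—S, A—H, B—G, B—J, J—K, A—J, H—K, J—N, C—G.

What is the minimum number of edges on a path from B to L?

2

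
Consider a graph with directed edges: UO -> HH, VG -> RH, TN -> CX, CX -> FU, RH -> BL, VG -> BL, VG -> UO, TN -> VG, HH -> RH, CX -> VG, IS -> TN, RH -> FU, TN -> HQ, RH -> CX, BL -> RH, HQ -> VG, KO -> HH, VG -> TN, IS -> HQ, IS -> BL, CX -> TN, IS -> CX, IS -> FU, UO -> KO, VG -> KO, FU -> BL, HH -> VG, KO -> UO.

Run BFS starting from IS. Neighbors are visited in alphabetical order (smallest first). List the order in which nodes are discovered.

Visit IS; enqueue BL, CX, FU, HQ, TN → queue [BL, CX, FU, HQ, TN]
Visit BL; enqueue RH → queue [CX, FU, HQ, TN, RH]
Visit CX; enqueue VG → queue [FU, HQ, TN, RH, VG]
Visit FU → queue [HQ, TN, RH, VG]
Visit HQ → queue [TN, RH, VG]
Visit TN → queue [RH, VG]
Visit RH → queue [VG]
Visit VG; enqueue KO, UO → queue [KO, UO]
Visit KO; enqueue HH → queue [UO, HH]
Visit UO → queue [HH]
Visit HH → queue []

IS, BL, CX, FU, HQ, TN, RH, VG, KO, UO, HH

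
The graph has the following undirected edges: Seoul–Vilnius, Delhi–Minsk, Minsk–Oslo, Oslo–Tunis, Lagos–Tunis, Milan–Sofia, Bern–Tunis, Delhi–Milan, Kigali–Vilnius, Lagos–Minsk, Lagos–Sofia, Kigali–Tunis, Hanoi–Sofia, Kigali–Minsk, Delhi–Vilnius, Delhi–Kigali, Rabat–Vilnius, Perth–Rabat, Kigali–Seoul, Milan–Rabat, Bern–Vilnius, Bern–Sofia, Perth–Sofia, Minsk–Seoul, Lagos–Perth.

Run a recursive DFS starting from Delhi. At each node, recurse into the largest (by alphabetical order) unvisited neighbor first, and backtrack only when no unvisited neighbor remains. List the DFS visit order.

Visit Delhi
Delhi → Vilnius
Vilnius → Seoul
Seoul → Minsk
Minsk → Oslo
Oslo → Tunis
Tunis → Lagos
Lagos → Sofia
Sofia → Perth
Perth → Rabat
Rabat → Milan
Sofia → Hanoi
Sofia → Bern
Tunis → Kigali

Delhi Vilnius Seoul Minsk Oslo Tunis Lagos Sofia Perth Rabat Milan Hanoi Bern Kigali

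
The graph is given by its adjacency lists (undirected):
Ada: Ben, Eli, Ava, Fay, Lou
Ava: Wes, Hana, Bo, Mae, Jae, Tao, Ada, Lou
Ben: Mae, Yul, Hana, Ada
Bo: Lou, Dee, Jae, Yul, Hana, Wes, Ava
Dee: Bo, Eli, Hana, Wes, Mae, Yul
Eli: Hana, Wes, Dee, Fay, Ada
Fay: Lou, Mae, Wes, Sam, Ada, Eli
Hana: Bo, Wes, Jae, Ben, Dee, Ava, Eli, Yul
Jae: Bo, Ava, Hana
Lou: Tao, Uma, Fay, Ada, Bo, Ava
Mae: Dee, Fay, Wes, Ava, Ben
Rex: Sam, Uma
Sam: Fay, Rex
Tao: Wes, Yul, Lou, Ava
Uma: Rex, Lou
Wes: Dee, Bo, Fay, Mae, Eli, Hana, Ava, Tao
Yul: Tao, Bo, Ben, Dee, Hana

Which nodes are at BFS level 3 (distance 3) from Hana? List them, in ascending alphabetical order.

Level 0: Hana
Level 1: Ava, Ben, Bo, Dee, Eli, Jae, Wes, Yul
Level 2: Ada, Fay, Lou, Mae, Tao
Level 3: Sam, Uma
Level 4: Rex

Sam, Uma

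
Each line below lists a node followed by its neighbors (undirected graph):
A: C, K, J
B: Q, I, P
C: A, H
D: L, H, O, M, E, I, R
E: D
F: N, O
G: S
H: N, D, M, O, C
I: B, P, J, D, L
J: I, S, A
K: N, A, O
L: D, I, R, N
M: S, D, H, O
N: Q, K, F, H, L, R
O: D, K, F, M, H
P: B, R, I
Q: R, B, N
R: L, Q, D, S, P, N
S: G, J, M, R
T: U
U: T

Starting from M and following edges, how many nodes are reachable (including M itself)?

19

BFS from M visits: M, S, O, H, D, R, J, G, K, F, N, C, L, I, E, Q, P, A, B
Reachable nodes: 19 of 21 total.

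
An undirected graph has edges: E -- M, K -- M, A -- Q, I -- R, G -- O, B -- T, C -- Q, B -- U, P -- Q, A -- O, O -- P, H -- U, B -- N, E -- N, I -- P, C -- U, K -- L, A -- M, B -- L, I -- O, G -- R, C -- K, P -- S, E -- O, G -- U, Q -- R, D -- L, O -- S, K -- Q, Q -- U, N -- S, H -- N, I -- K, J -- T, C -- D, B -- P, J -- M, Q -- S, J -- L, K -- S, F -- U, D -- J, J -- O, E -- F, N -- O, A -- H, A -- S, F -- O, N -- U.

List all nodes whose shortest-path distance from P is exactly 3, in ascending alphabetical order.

Level 0: P
Level 1: B, I, O, Q, S
Level 2: A, C, E, F, G, J, K, L, N, R, T, U
Level 3: D, H, M

D, H, M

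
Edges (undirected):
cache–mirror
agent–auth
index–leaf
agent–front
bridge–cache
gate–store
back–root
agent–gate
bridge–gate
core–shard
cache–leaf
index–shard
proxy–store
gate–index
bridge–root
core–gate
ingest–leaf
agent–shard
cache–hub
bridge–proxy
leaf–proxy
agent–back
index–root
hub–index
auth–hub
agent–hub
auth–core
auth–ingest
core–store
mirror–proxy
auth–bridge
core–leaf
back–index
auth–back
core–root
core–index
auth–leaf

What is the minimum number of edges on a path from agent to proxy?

3

Level 0: agent
Level 1: auth, back, front, gate, hub, shard
Level 2: bridge, cache, core, index, ingest, leaf, root, store
Level 3: mirror, proxy
proxy first appears at level 3.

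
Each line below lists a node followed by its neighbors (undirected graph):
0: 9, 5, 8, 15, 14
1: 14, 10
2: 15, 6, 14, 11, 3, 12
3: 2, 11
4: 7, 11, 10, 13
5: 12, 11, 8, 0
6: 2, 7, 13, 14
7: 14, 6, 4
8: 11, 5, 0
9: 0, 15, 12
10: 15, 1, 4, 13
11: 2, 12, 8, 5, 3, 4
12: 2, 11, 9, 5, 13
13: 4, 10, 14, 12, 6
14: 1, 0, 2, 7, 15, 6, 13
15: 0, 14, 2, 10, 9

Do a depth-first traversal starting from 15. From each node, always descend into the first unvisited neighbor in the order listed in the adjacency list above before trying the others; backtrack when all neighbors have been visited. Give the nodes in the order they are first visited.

15, 0, 9, 12, 2, 6, 7, 14, 1, 10, 4, 11, 8, 5, 3, 13

Visit 15
15 → 0
0 → 9
9 → 12
12 → 2
2 → 6
6 → 7
7 → 14
14 → 1
1 → 10
10 → 4
4 → 11
11 → 8
8 → 5
11 → 3
4 → 13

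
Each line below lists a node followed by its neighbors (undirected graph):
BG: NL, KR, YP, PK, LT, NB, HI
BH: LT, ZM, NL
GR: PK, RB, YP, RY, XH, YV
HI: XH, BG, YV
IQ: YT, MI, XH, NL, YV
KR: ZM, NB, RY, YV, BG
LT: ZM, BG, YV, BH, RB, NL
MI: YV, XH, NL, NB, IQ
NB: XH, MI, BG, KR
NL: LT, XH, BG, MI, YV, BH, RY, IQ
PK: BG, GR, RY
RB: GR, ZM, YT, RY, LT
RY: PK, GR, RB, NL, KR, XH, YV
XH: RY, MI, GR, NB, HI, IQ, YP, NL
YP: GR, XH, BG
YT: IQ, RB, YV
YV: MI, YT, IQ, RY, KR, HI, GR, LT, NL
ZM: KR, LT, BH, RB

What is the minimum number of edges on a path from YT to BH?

3

Level 0: YT
Level 1: IQ, RB, YV
Level 2: GR, HI, KR, LT, MI, NL, RY, XH, ZM
Level 3: BG, BH, NB, PK, YP
BH first appears at level 3.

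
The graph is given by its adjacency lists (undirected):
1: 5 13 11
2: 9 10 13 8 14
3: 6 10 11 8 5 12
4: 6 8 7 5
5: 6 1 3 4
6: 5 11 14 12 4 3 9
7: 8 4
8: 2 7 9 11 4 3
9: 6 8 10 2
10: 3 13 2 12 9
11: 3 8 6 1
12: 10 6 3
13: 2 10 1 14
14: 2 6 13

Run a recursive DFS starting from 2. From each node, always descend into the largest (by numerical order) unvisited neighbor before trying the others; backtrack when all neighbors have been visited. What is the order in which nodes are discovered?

Visit 2
2 → 14
14 → 13
13 → 10
10 → 12
12 → 6
6 → 11
11 → 8
8 → 9
8 → 7
7 → 4
4 → 5
5 → 3
5 → 1

2 -> 14 -> 13 -> 10 -> 12 -> 6 -> 11 -> 8 -> 9 -> 7 -> 4 -> 5 -> 3 -> 1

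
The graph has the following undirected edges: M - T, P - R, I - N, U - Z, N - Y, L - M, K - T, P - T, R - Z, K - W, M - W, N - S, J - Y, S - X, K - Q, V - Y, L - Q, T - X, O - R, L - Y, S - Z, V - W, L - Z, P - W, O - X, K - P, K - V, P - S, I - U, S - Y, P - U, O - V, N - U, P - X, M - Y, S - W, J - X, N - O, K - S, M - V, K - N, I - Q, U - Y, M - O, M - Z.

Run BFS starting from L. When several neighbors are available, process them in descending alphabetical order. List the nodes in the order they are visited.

Visit L; enqueue Z, Y, Q, M → queue [Z, Y, Q, M]
Visit Z; enqueue U, S, R → queue [Y, Q, M, U, S, R]
Visit Y; enqueue V, N, J → queue [Q, M, U, S, R, V, N, J]
Visit Q; enqueue K, I → queue [M, U, S, R, V, N, J, K, I]
Visit M; enqueue W, T, O → queue [U, S, R, V, N, J, K, I, W, T, O]
Visit U; enqueue P → queue [S, R, V, N, J, K, I, W, T, O, P]
Visit S; enqueue X → queue [R, V, N, J, K, I, W, T, O, P, X]
Visit R → queue [V, N, J, K, I, W, T, O, P, X]
Visit V → queue [N, J, K, I, W, T, O, P, X]
Visit N → queue [J, K, I, W, T, O, P, X]
Visit J → queue [K, I, W, T, O, P, X]
Visit K → queue [I, W, T, O, P, X]
Visit I → queue [W, T, O, P, X]
Visit W → queue [T, O, P, X]
Visit T → queue [O, P, X]
Visit O → queue [P, X]
Visit P → queue [X]
Visit X → queue []

L → Z → Y → Q → M → U → S → R → V → N → J → K → I → W → T → O → P → X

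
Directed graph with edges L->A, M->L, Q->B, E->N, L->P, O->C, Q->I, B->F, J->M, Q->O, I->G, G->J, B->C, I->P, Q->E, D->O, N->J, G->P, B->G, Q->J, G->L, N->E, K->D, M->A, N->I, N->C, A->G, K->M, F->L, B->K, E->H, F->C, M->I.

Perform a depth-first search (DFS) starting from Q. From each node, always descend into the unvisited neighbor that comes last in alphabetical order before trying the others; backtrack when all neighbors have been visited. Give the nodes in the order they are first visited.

Visit Q
Q → O
O → C
Q → J
J → M
M → L
L → P
L → A
A → G
M → I
Q → E
E → N
E → H
Q → B
B → K
K → D
B → F

Q O C J M L P A G I E N H B K D F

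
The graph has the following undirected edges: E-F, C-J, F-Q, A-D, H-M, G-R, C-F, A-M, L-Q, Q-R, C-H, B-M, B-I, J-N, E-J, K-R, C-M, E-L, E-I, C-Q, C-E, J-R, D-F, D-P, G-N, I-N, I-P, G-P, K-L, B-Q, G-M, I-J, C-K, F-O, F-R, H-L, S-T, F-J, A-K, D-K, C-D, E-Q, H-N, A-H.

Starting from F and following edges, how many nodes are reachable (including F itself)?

BFS from F visits: F, C, D, E, J, O, Q, R, H, K, M, A, P, I, L, N, B, G
Reachable nodes: 18 of 20 total.

18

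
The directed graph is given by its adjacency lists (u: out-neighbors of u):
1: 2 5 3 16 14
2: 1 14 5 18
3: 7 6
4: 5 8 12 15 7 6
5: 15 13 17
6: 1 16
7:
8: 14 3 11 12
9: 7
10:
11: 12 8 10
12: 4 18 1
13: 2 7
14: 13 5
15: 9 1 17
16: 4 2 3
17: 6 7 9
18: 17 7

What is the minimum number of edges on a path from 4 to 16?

2

Level 0: 4
Level 1: 5, 6, 7, 8, 12, 15
Level 2: 1, 3, 9, 11, 13, 14, 16, 17, 18
Level 3: 2, 10
16 first appears at level 2.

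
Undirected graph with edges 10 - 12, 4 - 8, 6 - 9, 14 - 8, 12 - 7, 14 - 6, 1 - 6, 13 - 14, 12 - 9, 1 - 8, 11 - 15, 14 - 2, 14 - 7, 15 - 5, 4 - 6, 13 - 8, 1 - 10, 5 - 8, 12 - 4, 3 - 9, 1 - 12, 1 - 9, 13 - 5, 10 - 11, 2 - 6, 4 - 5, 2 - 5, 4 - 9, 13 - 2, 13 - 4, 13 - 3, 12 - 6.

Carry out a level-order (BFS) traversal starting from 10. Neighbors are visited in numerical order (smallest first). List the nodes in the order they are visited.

Visit 10; enqueue 1, 11, 12 → queue [1, 11, 12]
Visit 1; enqueue 6, 8, 9 → queue [11, 12, 6, 8, 9]
Visit 11; enqueue 15 → queue [12, 6, 8, 9, 15]
Visit 12; enqueue 4, 7 → queue [6, 8, 9, 15, 4, 7]
Visit 6; enqueue 2, 14 → queue [8, 9, 15, 4, 7, 2, 14]
Visit 8; enqueue 5, 13 → queue [9, 15, 4, 7, 2, 14, 5, 13]
Visit 9; enqueue 3 → queue [15, 4, 7, 2, 14, 5, 13, 3]
Visit 15 → queue [4, 7, 2, 14, 5, 13, 3]
Visit 4 → queue [7, 2, 14, 5, 13, 3]
Visit 7 → queue [2, 14, 5, 13, 3]
Visit 2 → queue [14, 5, 13, 3]
Visit 14 → queue [5, 13, 3]
Visit 5 → queue [13, 3]
Visit 13 → queue [3]
Visit 3 → queue []

10, 1, 11, 12, 6, 8, 9, 15, 4, 7, 2, 14, 5, 13, 3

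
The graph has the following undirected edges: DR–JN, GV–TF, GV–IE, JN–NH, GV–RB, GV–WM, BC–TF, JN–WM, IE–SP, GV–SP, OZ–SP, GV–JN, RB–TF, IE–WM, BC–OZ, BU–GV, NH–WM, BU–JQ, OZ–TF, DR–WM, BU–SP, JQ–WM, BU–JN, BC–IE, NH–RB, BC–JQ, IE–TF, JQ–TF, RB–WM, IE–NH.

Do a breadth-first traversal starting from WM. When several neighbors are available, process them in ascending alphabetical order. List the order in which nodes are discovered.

Visit WM; enqueue DR, GV, IE, JN, JQ, NH, RB → queue [DR, GV, IE, JN, JQ, NH, RB]
Visit DR → queue [GV, IE, JN, JQ, NH, RB]
Visit GV; enqueue BU, SP, TF → queue [IE, JN, JQ, NH, RB, BU, SP, TF]
Visit IE; enqueue BC → queue [JN, JQ, NH, RB, BU, SP, TF, BC]
Visit JN → queue [JQ, NH, RB, BU, SP, TF, BC]
Visit JQ → queue [NH, RB, BU, SP, TF, BC]
Visit NH → queue [RB, BU, SP, TF, BC]
Visit RB → queue [BU, SP, TF, BC]
Visit BU → queue [SP, TF, BC]
Visit SP; enqueue OZ → queue [TF, BC, OZ]
Visit TF → queue [BC, OZ]
Visit BC → queue [OZ]
Visit OZ → queue []

WM, DR, GV, IE, JN, JQ, NH, RB, BU, SP, TF, BC, OZ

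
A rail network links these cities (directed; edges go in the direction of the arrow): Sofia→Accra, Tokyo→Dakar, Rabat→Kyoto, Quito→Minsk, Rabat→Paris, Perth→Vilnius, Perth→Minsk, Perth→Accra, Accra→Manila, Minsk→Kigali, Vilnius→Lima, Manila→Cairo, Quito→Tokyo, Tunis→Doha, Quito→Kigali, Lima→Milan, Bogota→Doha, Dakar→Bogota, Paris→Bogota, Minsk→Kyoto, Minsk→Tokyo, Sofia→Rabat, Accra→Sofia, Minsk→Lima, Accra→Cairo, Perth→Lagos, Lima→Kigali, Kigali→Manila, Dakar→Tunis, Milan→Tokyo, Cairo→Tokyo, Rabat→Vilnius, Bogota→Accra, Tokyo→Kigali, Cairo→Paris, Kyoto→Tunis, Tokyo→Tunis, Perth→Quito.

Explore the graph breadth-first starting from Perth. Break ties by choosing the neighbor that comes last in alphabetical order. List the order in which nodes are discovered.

Visit Perth; enqueue Vilnius, Quito, Minsk, Lagos, Accra → queue [Vilnius, Quito, Minsk, Lagos, Accra]
Visit Vilnius; enqueue Lima → queue [Quito, Minsk, Lagos, Accra, Lima]
Visit Quito; enqueue Tokyo, Kigali → queue [Minsk, Lagos, Accra, Lima, Tokyo, Kigali]
Visit Minsk; enqueue Kyoto → queue [Lagos, Accra, Lima, Tokyo, Kigali, Kyoto]
Visit Lagos → queue [Accra, Lima, Tokyo, Kigali, Kyoto]
Visit Accra; enqueue Sofia, Manila, Cairo → queue [Lima, Tokyo, Kigali, Kyoto, Sofia, Manila, Cairo]
Visit Lima; enqueue Milan → queue [Tokyo, Kigali, Kyoto, Sofia, Manila, Cairo, Milan]
Visit Tokyo; enqueue Tunis, Dakar → queue [Kigali, Kyoto, Sofia, Manila, Cairo, Milan, Tunis, Dakar]
Visit Kigali → queue [Kyoto, Sofia, Manila, Cairo, Milan, Tunis, Dakar]
Visit Kyoto → queue [Sofia, Manila, Cairo, Milan, Tunis, Dakar]
Visit Sofia; enqueue Rabat → queue [Manila, Cairo, Milan, Tunis, Dakar, Rabat]
Visit Manila → queue [Cairo, Milan, Tunis, Dakar, Rabat]
Visit Cairo; enqueue Paris → queue [Milan, Tunis, Dakar, Rabat, Paris]
Visit Milan → queue [Tunis, Dakar, Rabat, Paris]
Visit Tunis; enqueue Doha → queue [Dakar, Rabat, Paris, Doha]
Visit Dakar; enqueue Bogota → queue [Rabat, Paris, Doha, Bogota]
Visit Rabat → queue [Paris, Doha, Bogota]
Visit Paris → queue [Doha, Bogota]
Visit Doha → queue [Bogota]
Visit Bogota → queue []

Perth, Vilnius, Quito, Minsk, Lagos, Accra, Lima, Tokyo, Kigali, Kyoto, Sofia, Manila, Cairo, Milan, Tunis, Dakar, Rabat, Paris, Doha, Bogota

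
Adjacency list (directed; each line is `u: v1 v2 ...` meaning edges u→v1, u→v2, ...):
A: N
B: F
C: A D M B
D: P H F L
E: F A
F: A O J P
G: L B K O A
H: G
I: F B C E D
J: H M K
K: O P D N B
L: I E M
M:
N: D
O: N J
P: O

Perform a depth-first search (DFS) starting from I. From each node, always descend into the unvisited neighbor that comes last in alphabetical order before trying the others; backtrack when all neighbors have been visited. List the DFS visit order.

Visit I
I → F
F → P
P → O
O → N
N → D
D → L
L → M
L → E
E → A
D → H
H → G
G → K
K → B
O → J
I → C

I, F, P, O, N, D, L, M, E, A, H, G, K, B, J, C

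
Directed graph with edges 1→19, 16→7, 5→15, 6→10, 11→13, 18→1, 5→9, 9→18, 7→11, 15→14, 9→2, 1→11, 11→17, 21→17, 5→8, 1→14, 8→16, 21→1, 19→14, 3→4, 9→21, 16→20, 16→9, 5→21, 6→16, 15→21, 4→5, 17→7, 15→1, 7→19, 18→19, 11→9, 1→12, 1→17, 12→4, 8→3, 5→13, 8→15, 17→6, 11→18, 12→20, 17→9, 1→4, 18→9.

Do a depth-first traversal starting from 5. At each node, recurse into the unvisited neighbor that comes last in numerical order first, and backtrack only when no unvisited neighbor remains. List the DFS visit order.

5, 21, 17, 9, 18, 19, 14, 1, 12, 20, 4, 11, 13, 2, 7, 6, 16, 10, 15, 8, 3

Visit 5
5 → 21
21 → 17
17 → 9
9 → 18
18 → 19
19 → 14
18 → 1
1 → 12
12 → 20
12 → 4
1 → 11
11 → 13
9 → 2
17 → 7
17 → 6
6 → 16
6 → 10
5 → 15
5 → 8
8 → 3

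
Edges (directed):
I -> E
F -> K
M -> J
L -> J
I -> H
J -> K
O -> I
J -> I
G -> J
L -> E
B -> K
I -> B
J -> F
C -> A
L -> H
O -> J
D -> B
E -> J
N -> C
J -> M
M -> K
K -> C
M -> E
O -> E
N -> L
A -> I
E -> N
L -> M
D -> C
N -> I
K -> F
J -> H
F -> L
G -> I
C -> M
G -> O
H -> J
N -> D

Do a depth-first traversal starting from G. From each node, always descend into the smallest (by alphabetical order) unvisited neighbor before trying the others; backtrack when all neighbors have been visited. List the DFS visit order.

G, I, B, K, C, A, M, E, J, F, L, H, N, D, O

Visit G
G → I
I → B
B → K
K → C
C → A
C → M
M → E
E → J
J → F
F → L
L → H
E → N
N → D
G → O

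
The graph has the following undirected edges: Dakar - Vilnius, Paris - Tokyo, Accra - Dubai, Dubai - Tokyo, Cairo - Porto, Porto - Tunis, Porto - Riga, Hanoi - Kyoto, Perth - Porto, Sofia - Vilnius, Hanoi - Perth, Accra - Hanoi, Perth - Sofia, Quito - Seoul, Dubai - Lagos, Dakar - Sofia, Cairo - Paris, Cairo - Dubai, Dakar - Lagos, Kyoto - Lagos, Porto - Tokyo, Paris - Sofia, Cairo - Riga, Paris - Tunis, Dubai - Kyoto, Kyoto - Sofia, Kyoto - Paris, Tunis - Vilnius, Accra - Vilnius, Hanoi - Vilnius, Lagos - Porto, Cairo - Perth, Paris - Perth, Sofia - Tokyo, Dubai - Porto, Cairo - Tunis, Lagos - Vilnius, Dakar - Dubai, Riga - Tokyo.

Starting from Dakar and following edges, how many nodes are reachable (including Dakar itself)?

15

BFS from Dakar visits: Dakar, Vilnius, Sofia, Lagos, Dubai, Tunis, Hanoi, Accra, Tokyo, Perth, Paris, Kyoto, Porto, Cairo, Riga
Reachable nodes: 15 of 17 total.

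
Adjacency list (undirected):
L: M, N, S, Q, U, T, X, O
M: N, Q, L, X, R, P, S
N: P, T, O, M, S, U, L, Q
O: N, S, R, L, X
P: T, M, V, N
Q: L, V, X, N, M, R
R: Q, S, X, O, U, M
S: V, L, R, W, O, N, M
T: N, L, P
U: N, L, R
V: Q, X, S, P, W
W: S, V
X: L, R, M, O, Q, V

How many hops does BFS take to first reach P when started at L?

2

Level 0: L
Level 1: M, N, O, Q, S, T, U, X
Level 2: P, R, V, W
P first appears at level 2.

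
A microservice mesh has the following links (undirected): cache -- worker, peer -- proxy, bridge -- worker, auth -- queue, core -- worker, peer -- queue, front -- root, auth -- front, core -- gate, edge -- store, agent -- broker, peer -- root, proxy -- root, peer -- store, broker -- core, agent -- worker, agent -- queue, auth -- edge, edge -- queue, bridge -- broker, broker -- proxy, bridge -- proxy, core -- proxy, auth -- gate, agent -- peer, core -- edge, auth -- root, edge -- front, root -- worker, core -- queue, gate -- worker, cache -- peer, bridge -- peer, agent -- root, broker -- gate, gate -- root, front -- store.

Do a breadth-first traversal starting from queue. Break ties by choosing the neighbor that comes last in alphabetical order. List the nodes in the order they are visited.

Visit queue; enqueue peer, edge, core, auth, agent → queue [peer, edge, core, auth, agent]
Visit peer; enqueue store, root, proxy, cache, bridge → queue [edge, core, auth, agent, store, root, proxy, cache, bridge]
Visit edge; enqueue front → queue [core, auth, agent, store, root, proxy, cache, bridge, front]
Visit core; enqueue worker, gate, broker → queue [auth, agent, store, root, proxy, cache, bridge, front, worker, gate, broker]
Visit auth → queue [agent, store, root, proxy, cache, bridge, front, worker, gate, broker]
Visit agent → queue [store, root, proxy, cache, bridge, front, worker, gate, broker]
Visit store → queue [root, proxy, cache, bridge, front, worker, gate, broker]
Visit root → queue [proxy, cache, bridge, front, worker, gate, broker]
Visit proxy → queue [cache, bridge, front, worker, gate, broker]
Visit cache → queue [bridge, front, worker, gate, broker]
Visit bridge → queue [front, worker, gate, broker]
Visit front → queue [worker, gate, broker]
Visit worker → queue [gate, broker]
Visit gate → queue [broker]
Visit broker → queue []

queue, peer, edge, core, auth, agent, store, root, proxy, cache, bridge, front, worker, gate, broker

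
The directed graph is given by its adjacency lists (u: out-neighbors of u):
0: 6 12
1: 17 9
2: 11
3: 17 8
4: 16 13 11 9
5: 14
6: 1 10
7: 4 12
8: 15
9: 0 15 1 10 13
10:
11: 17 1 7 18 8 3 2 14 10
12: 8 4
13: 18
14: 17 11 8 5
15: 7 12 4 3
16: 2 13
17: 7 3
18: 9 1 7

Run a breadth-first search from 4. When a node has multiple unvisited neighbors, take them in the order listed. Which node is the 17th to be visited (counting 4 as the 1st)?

12

Visit 4; enqueue 16, 13, 11, 9 → queue [16, 13, 11, 9]
Visit 16; enqueue 2 → queue [13, 11, 9, 2]
Visit 13; enqueue 18 → queue [11, 9, 2, 18]
Visit 11; enqueue 17, 1, 7, 8, 3, 14, 10 → queue [9, 2, 18, 17, 1, 7, 8, 3, 14, 10]
Visit 9; enqueue 0, 15 → queue [2, 18, 17, 1, 7, 8, 3, 14, 10, 0, 15]
Visit 2 → queue [18, 17, 1, 7, 8, 3, 14, 10, 0, 15]
Visit 18 → queue [17, 1, 7, 8, 3, 14, 10, 0, 15]
Visit 17 → queue [1, 7, 8, 3, 14, 10, 0, 15]
Visit 1 → queue [7, 8, 3, 14, 10, 0, 15]
Visit 7; enqueue 12 → queue [8, 3, 14, 10, 0, 15, 12]
Visit 8 → queue [3, 14, 10, 0, 15, 12]
Visit 3 → queue [14, 10, 0, 15, 12]
Visit 14; enqueue 5 → queue [10, 0, 15, 12, 5]
Visit 10 → queue [0, 15, 12, 5]
Visit 0; enqueue 6 → queue [15, 12, 5, 6]
Visit 15 → queue [12, 5, 6]
Visit 12 → queue [5, 6]
Visit 5 → queue [6]
Visit 6 → queue []

Visit order: 4, 16, 13, 11, 9, 2, 18, 17, 1, 7, 8, 3, 14, 10, 0, 15, 12, 5, 6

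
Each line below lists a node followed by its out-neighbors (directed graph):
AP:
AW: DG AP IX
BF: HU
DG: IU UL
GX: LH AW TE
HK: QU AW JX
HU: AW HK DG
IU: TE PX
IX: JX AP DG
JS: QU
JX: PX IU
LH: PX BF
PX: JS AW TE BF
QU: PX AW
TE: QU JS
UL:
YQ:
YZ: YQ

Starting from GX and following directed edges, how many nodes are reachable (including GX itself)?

16

BFS from GX visits: GX, LH, AW, TE, PX, BF, DG, AP, IX, QU, JS, HU, IU, UL, JX, HK
Reachable nodes: 16 of 18 total.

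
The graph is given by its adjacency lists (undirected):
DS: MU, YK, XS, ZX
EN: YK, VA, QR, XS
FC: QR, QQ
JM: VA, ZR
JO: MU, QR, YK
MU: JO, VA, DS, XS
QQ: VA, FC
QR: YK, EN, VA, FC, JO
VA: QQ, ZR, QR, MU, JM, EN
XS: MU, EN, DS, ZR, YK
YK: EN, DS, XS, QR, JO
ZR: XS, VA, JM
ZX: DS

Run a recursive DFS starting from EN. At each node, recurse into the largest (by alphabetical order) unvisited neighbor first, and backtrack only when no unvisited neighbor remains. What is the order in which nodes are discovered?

Visit EN
EN → YK
YK → XS
XS → ZR
ZR → VA
VA → QR
QR → JO
JO → MU
MU → DS
DS → ZX
QR → FC
FC → QQ
VA → JM

EN, YK, XS, ZR, VA, QR, JO, MU, DS, ZX, FC, QQ, JM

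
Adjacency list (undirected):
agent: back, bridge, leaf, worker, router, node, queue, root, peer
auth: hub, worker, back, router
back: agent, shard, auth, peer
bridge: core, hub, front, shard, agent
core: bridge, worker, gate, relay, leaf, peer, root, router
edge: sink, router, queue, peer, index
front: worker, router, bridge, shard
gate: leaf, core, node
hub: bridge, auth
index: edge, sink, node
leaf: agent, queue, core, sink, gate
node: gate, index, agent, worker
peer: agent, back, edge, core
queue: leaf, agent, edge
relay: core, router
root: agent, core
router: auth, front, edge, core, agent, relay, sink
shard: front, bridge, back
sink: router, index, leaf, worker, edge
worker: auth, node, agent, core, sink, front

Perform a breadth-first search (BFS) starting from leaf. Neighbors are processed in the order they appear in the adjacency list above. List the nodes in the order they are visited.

Visit leaf; enqueue agent, queue, core, sink, gate → queue [agent, queue, core, sink, gate]
Visit agent; enqueue back, bridge, worker, router, node, root, peer → queue [queue, core, sink, gate, back, bridge, worker, router, node, root, peer]
Visit queue; enqueue edge → queue [core, sink, gate, back, bridge, worker, router, node, root, peer, edge]
Visit core; enqueue relay → queue [sink, gate, back, bridge, worker, router, node, root, peer, edge, relay]
Visit sink; enqueue index → queue [gate, back, bridge, worker, router, node, root, peer, edge, relay, index]
Visit gate → queue [back, bridge, worker, router, node, root, peer, edge, relay, index]
Visit back; enqueue shard, auth → queue [bridge, worker, router, node, root, peer, edge, relay, index, shard, auth]
Visit bridge; enqueue hub, front → queue [worker, router, node, root, peer, edge, relay, index, shard, auth, hub, front]
Visit worker → queue [router, node, root, peer, edge, relay, index, shard, auth, hub, front]
Visit router → queue [node, root, peer, edge, relay, index, shard, auth, hub, front]
Visit node → queue [root, peer, edge, relay, index, shard, auth, hub, front]
Visit root → queue [peer, edge, relay, index, shard, auth, hub, front]
Visit peer → queue [edge, relay, index, shard, auth, hub, front]
Visit edge → queue [relay, index, shard, auth, hub, front]
Visit relay → queue [index, shard, auth, hub, front]
Visit index → queue [shard, auth, hub, front]
Visit shard → queue [auth, hub, front]
Visit auth → queue [hub, front]
Visit hub → queue [front]
Visit front → queue []

leaf, agent, queue, core, sink, gate, back, bridge, worker, router, node, root, peer, edge, relay, index, shard, auth, hub, front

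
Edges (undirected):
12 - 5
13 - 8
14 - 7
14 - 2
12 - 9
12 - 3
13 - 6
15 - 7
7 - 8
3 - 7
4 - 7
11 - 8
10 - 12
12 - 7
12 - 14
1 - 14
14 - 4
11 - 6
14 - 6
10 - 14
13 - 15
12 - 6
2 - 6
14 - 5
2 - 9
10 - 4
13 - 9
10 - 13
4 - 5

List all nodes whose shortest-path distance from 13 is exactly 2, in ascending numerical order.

Level 0: 13
Level 1: 6, 8, 9, 10, 15
Level 2: 2, 4, 7, 11, 12, 14
Level 3: 1, 3, 5

2, 4, 7, 11, 12, 14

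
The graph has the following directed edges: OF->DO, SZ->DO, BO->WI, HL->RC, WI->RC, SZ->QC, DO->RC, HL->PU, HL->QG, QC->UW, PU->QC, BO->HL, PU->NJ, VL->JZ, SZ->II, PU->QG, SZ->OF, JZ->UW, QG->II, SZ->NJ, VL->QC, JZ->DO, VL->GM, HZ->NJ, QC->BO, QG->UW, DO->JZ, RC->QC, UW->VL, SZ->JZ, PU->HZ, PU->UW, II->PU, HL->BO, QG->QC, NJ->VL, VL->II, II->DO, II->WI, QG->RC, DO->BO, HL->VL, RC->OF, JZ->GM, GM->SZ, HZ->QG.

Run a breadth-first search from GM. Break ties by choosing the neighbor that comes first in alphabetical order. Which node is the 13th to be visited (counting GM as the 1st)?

Visit GM; enqueue SZ → queue [SZ]
Visit SZ; enqueue DO, II, JZ, NJ, OF, QC → queue [DO, II, JZ, NJ, OF, QC]
Visit DO; enqueue BO, RC → queue [II, JZ, NJ, OF, QC, BO, RC]
Visit II; enqueue PU, WI → queue [JZ, NJ, OF, QC, BO, RC, PU, WI]
Visit JZ; enqueue UW → queue [NJ, OF, QC, BO, RC, PU, WI, UW]
Visit NJ; enqueue VL → queue [OF, QC, BO, RC, PU, WI, UW, VL]
Visit OF → queue [QC, BO, RC, PU, WI, UW, VL]
Visit QC → queue [BO, RC, PU, WI, UW, VL]
Visit BO; enqueue HL → queue [RC, PU, WI, UW, VL, HL]
Visit RC → queue [PU, WI, UW, VL, HL]
Visit PU; enqueue HZ, QG → queue [WI, UW, VL, HL, HZ, QG]
Visit WI → queue [UW, VL, HL, HZ, QG]
Visit UW → queue [VL, HL, HZ, QG]
Visit VL → queue [HL, HZ, QG]
Visit HL → queue [HZ, QG]
Visit HZ → queue [QG]
Visit QG → queue []

Visit order: GM, SZ, DO, II, JZ, NJ, OF, QC, BO, RC, PU, WI, UW, VL, HL, HZ, QG

UW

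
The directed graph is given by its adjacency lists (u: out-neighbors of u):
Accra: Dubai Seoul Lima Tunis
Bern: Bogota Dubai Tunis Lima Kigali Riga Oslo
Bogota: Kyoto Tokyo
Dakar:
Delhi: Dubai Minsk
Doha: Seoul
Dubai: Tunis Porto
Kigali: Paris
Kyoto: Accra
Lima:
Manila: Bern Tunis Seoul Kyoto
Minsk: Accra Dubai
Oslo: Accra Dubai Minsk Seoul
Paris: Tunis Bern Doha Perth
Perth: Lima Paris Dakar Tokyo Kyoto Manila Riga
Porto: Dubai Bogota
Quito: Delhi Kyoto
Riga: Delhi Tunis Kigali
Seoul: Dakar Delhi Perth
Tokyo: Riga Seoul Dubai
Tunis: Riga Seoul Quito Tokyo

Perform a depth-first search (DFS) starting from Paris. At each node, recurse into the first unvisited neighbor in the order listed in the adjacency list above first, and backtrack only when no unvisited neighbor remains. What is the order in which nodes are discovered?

Paris, Tunis, Riga, Delhi, Dubai, Porto, Bogota, Kyoto, Accra, Seoul, Dakar, Perth, Lima, Tokyo, Manila, Bern, Kigali, Oslo, Minsk, Quito, Doha

Visit Paris
Paris → Tunis
Tunis → Riga
Riga → Delhi
Delhi → Dubai
Dubai → Porto
Porto → Bogota
Bogota → Kyoto
Kyoto → Accra
Accra → Seoul
Seoul → Dakar
Seoul → Perth
Perth → Lima
Perth → Tokyo
Perth → Manila
Manila → Bern
Bern → Kigali
Bern → Oslo
Oslo → Minsk
Tunis → Quito
Paris → Doha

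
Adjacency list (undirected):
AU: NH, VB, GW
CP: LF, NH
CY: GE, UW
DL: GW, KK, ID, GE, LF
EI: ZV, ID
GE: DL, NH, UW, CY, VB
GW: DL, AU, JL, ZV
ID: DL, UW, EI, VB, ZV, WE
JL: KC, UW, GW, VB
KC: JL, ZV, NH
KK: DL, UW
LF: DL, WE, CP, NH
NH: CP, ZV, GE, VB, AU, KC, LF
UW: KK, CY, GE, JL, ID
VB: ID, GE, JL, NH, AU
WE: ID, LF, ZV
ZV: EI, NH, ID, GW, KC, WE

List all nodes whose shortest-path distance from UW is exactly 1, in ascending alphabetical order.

Level 0: UW
Level 1: CY, GE, ID, JL, KK
Level 2: DL, EI, GW, KC, NH, VB, WE, ZV
Level 3: AU, CP, LF

CY, GE, ID, JL, KK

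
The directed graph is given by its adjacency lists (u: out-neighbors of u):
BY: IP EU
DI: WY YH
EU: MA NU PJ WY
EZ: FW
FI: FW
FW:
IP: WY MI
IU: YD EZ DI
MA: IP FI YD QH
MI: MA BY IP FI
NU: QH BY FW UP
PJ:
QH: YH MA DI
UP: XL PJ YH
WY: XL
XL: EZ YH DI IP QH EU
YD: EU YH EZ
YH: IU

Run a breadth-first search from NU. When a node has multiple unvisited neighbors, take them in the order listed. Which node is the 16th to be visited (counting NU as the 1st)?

Visit NU; enqueue QH, BY, FW, UP → queue [QH, BY, FW, UP]
Visit QH; enqueue YH, MA, DI → queue [BY, FW, UP, YH, MA, DI]
Visit BY; enqueue IP, EU → queue [FW, UP, YH, MA, DI, IP, EU]
Visit FW → queue [UP, YH, MA, DI, IP, EU]
Visit UP; enqueue XL, PJ → queue [YH, MA, DI, IP, EU, XL, PJ]
Visit YH; enqueue IU → queue [MA, DI, IP, EU, XL, PJ, IU]
Visit MA; enqueue FI, YD → queue [DI, IP, EU, XL, PJ, IU, FI, YD]
Visit DI; enqueue WY → queue [IP, EU, XL, PJ, IU, FI, YD, WY]
Visit IP; enqueue MI → queue [EU, XL, PJ, IU, FI, YD, WY, MI]
Visit EU → queue [XL, PJ, IU, FI, YD, WY, MI]
Visit XL; enqueue EZ → queue [PJ, IU, FI, YD, WY, MI, EZ]
Visit PJ → queue [IU, FI, YD, WY, MI, EZ]
Visit IU → queue [FI, YD, WY, MI, EZ]
Visit FI → queue [YD, WY, MI, EZ]
Visit YD → queue [WY, MI, EZ]
Visit WY → queue [MI, EZ]
Visit MI → queue [EZ]
Visit EZ → queue []

Visit order: NU, QH, BY, FW, UP, YH, MA, DI, IP, EU, XL, PJ, IU, FI, YD, WY, MI, EZ

WY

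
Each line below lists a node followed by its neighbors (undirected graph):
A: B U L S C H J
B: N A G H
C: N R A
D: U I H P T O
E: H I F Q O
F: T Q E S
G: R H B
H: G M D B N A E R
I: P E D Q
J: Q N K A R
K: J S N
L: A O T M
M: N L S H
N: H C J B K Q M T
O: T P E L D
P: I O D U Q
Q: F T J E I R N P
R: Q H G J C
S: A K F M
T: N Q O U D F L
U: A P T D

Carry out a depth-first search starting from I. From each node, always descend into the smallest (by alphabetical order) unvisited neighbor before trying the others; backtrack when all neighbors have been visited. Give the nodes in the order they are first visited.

I → D → H → A → B → G → R → C → N → J → K → S → F → E → O → L → M → T → Q → P → U

Visit I
I → D
D → H
H → A
A → B
B → G
G → R
R → C
C → N
N → J
J → K
K → S
S → F
F → E
E → O
O → L
L → M
L → T
T → Q
Q → P
P → U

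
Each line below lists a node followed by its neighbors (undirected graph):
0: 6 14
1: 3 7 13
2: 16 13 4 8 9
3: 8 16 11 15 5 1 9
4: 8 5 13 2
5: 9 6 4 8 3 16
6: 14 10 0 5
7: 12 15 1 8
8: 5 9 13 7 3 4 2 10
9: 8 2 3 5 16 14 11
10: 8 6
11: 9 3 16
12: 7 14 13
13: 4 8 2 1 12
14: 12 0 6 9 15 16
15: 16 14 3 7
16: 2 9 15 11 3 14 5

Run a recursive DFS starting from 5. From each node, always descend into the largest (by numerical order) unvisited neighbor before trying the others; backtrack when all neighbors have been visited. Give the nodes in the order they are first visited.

5, 16, 15, 14, 12, 13, 8, 10, 6, 0, 9, 11, 3, 1, 7, 2, 4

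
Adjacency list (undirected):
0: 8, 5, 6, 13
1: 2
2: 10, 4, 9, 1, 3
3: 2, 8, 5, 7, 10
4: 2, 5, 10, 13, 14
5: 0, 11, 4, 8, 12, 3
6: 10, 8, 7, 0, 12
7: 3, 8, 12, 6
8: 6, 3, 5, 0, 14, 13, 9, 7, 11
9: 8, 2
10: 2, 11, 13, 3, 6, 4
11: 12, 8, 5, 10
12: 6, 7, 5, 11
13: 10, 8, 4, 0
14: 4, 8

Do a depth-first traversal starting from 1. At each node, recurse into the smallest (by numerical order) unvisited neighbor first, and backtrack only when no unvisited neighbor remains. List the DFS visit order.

1 -> 2 -> 3 -> 5 -> 0 -> 6 -> 7 -> 8 -> 9 -> 11 -> 10 -> 4 -> 13 -> 14 -> 12

Visit 1
1 → 2
2 → 3
3 → 5
5 → 0
0 → 6
6 → 7
7 → 8
8 → 9
8 → 11
11 → 10
10 → 4
4 → 13
4 → 14
11 → 12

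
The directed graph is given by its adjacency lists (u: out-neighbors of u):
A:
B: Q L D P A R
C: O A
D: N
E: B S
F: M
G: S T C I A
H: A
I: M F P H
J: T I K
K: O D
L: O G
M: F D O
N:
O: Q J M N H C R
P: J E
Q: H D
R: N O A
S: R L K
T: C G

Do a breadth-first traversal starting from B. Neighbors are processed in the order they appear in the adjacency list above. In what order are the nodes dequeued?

B -> Q -> L -> D -> P -> A -> R -> H -> O -> G -> N -> J -> E -> M -> C -> S -> T -> I -> K -> F

Visit B; enqueue Q, L, D, P, A, R → queue [Q, L, D, P, A, R]
Visit Q; enqueue H → queue [L, D, P, A, R, H]
Visit L; enqueue O, G → queue [D, P, A, R, H, O, G]
Visit D; enqueue N → queue [P, A, R, H, O, G, N]
Visit P; enqueue J, E → queue [A, R, H, O, G, N, J, E]
Visit A → queue [R, H, O, G, N, J, E]
Visit R → queue [H, O, G, N, J, E]
Visit H → queue [O, G, N, J, E]
Visit O; enqueue M, C → queue [G, N, J, E, M, C]
Visit G; enqueue S, T, I → queue [N, J, E, M, C, S, T, I]
Visit N → queue [J, E, M, C, S, T, I]
Visit J; enqueue K → queue [E, M, C, S, T, I, K]
Visit E → queue [M, C, S, T, I, K]
Visit M; enqueue F → queue [C, S, T, I, K, F]
Visit C → queue [S, T, I, K, F]
Visit S → queue [T, I, K, F]
Visit T → queue [I, K, F]
Visit I → queue [K, F]
Visit K → queue [F]
Visit F → queue []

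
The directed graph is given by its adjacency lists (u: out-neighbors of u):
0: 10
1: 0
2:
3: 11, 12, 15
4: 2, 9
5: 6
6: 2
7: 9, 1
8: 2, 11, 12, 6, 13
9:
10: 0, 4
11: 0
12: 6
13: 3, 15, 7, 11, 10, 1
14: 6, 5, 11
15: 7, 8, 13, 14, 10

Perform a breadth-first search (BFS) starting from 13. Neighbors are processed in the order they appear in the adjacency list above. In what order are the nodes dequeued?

13 3 15 7 11 10 1 12 8 14 9 0 4 6 2 5

Visit 13; enqueue 3, 15, 7, 11, 10, 1 → queue [3, 15, 7, 11, 10, 1]
Visit 3; enqueue 12 → queue [15, 7, 11, 10, 1, 12]
Visit 15; enqueue 8, 14 → queue [7, 11, 10, 1, 12, 8, 14]
Visit 7; enqueue 9 → queue [11, 10, 1, 12, 8, 14, 9]
Visit 11; enqueue 0 → queue [10, 1, 12, 8, 14, 9, 0]
Visit 10; enqueue 4 → queue [1, 12, 8, 14, 9, 0, 4]
Visit 1 → queue [12, 8, 14, 9, 0, 4]
Visit 12; enqueue 6 → queue [8, 14, 9, 0, 4, 6]
Visit 8; enqueue 2 → queue [14, 9, 0, 4, 6, 2]
Visit 14; enqueue 5 → queue [9, 0, 4, 6, 2, 5]
Visit 9 → queue [0, 4, 6, 2, 5]
Visit 0 → queue [4, 6, 2, 5]
Visit 4 → queue [6, 2, 5]
Visit 6 → queue [2, 5]
Visit 2 → queue [5]
Visit 5 → queue []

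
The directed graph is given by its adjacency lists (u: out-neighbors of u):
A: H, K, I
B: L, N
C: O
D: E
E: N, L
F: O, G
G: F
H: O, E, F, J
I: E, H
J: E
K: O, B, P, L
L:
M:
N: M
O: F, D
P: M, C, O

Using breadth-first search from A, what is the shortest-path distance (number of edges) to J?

Level 0: A
Level 1: H, I, K
Level 2: B, E, F, J, L, O, P
Level 3: C, D, G, M, N
J first appears at level 2.

2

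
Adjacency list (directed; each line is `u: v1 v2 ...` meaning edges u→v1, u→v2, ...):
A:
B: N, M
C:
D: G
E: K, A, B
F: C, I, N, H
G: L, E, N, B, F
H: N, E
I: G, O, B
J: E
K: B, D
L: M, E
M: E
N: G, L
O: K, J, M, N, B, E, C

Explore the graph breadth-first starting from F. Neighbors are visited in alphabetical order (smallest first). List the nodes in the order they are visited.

Visit F; enqueue C, H, I, N → queue [C, H, I, N]
Visit C → queue [H, I, N]
Visit H; enqueue E → queue [I, N, E]
Visit I; enqueue B, G, O → queue [N, E, B, G, O]
Visit N; enqueue L → queue [E, B, G, O, L]
Visit E; enqueue A, K → queue [B, G, O, L, A, K]
Visit B; enqueue M → queue [G, O, L, A, K, M]
Visit G → queue [O, L, A, K, M]
Visit O; enqueue J → queue [L, A, K, M, J]
Visit L → queue [A, K, M, J]
Visit A → queue [K, M, J]
Visit K; enqueue D → queue [M, J, D]
Visit M → queue [J, D]
Visit J → queue [D]
Visit D → queue []

F -> C -> H -> I -> N -> E -> B -> G -> O -> L -> A -> K -> M -> J -> D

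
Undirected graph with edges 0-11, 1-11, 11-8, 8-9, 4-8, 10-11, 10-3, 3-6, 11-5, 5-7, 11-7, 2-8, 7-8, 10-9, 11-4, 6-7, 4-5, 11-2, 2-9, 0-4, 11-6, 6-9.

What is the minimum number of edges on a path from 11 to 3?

Level 0: 11
Level 1: 0, 1, 2, 4, 5, 6, 7, 8, 10
Level 2: 3, 9
3 first appears at level 2.

2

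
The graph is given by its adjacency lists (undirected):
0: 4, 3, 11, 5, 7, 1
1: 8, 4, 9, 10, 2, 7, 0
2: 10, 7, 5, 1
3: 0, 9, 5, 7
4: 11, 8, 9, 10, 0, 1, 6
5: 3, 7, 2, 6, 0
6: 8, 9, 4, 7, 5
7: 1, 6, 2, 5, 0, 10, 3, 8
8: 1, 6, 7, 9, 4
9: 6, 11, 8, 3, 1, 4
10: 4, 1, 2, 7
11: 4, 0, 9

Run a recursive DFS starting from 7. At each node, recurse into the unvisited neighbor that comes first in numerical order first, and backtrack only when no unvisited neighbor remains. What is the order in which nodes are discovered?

Visit 7
7 → 0
0 → 1
1 → 2
2 → 5
5 → 3
3 → 9
9 → 4
4 → 6
6 → 8
4 → 10
4 → 11

7 -> 0 -> 1 -> 2 -> 5 -> 3 -> 9 -> 4 -> 6 -> 8 -> 10 -> 11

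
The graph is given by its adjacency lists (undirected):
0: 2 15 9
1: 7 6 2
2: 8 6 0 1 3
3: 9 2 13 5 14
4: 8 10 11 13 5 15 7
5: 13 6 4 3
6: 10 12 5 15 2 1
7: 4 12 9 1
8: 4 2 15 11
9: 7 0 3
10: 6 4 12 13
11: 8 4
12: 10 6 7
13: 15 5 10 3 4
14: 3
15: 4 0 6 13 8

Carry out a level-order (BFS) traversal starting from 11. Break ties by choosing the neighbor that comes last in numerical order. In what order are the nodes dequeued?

11 -> 8 -> 4 -> 15 -> 2 -> 13 -> 10 -> 7 -> 5 -> 6 -> 0 -> 3 -> 1 -> 12 -> 9 -> 14

Visit 11; enqueue 8, 4 → queue [8, 4]
Visit 8; enqueue 15, 2 → queue [4, 15, 2]
Visit 4; enqueue 13, 10, 7, 5 → queue [15, 2, 13, 10, 7, 5]
Visit 15; enqueue 6, 0 → queue [2, 13, 10, 7, 5, 6, 0]
Visit 2; enqueue 3, 1 → queue [13, 10, 7, 5, 6, 0, 3, 1]
Visit 13 → queue [10, 7, 5, 6, 0, 3, 1]
Visit 10; enqueue 12 → queue [7, 5, 6, 0, 3, 1, 12]
Visit 7; enqueue 9 → queue [5, 6, 0, 3, 1, 12, 9]
Visit 5 → queue [6, 0, 3, 1, 12, 9]
Visit 6 → queue [0, 3, 1, 12, 9]
Visit 0 → queue [3, 1, 12, 9]
Visit 3; enqueue 14 → queue [1, 12, 9, 14]
Visit 1 → queue [12, 9, 14]
Visit 12 → queue [9, 14]
Visit 9 → queue [14]
Visit 14 → queue []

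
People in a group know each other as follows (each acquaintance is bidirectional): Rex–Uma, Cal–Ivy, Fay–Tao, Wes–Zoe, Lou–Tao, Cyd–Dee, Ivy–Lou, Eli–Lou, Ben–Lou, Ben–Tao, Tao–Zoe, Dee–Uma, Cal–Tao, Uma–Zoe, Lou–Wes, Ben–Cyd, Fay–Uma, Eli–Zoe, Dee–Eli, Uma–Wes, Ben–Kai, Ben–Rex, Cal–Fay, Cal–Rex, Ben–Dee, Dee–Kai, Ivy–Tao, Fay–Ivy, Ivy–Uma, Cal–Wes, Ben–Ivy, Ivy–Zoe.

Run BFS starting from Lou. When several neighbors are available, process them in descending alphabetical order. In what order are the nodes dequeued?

Lou, Wes, Tao, Ivy, Eli, Ben, Zoe, Uma, Cal, Fay, Dee, Rex, Kai, Cyd

Visit Lou; enqueue Wes, Tao, Ivy, Eli, Ben → queue [Wes, Tao, Ivy, Eli, Ben]
Visit Wes; enqueue Zoe, Uma, Cal → queue [Tao, Ivy, Eli, Ben, Zoe, Uma, Cal]
Visit Tao; enqueue Fay → queue [Ivy, Eli, Ben, Zoe, Uma, Cal, Fay]
Visit Ivy → queue [Eli, Ben, Zoe, Uma, Cal, Fay]
Visit Eli; enqueue Dee → queue [Ben, Zoe, Uma, Cal, Fay, Dee]
Visit Ben; enqueue Rex, Kai, Cyd → queue [Zoe, Uma, Cal, Fay, Dee, Rex, Kai, Cyd]
Visit Zoe → queue [Uma, Cal, Fay, Dee, Rex, Kai, Cyd]
Visit Uma → queue [Cal, Fay, Dee, Rex, Kai, Cyd]
Visit Cal → queue [Fay, Dee, Rex, Kai, Cyd]
Visit Fay → queue [Dee, Rex, Kai, Cyd]
Visit Dee → queue [Rex, Kai, Cyd]
Visit Rex → queue [Kai, Cyd]
Visit Kai → queue [Cyd]
Visit Cyd → queue []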